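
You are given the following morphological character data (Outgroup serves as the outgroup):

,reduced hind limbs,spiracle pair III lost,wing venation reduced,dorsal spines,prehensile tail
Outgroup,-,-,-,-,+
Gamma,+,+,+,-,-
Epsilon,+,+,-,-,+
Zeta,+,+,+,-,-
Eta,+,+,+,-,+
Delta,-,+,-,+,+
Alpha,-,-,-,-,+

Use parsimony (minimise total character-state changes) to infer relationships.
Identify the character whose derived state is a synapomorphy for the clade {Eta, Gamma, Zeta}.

wing venation reduced

Character polarity is set by the outgroup: the derived state is whichever differs from the outgroup's state, so for prehensile tail the derived state is '-', and for the remaining characters it is '+'.
Only Epsilon, Eta, Gamma, and Zeta show the derived state '+' for reduced hind limbs, supporting them as a clade.
spiracle pair III lost: derived state '+' in Delta, Epsilon, Eta, Gamma, and Zeta only — synapomorphy for {Delta, Epsilon, Eta, Gamma, Zeta}.
Only Eta, Gamma, and Zeta show the derived state '+' for wing venation reduced, supporting them as a clade.
dorsal spines: derived state '+' in Delta only — an autapomorphy, so it tells us nothing about relationships among taxa.
Only Gamma and Zeta show the derived state '-' for prehensile tail, supporting them as a clade.
Most parsimonious ingroup topology: (((((Gamma,Zeta),Eta),Epsilon),Delta),Alpha).
The clade {Eta, Gamma, Zeta} is supported by wing venation reduced: its derived state '+' occurs in exactly those taxa and in no other taxon (including the outgroup).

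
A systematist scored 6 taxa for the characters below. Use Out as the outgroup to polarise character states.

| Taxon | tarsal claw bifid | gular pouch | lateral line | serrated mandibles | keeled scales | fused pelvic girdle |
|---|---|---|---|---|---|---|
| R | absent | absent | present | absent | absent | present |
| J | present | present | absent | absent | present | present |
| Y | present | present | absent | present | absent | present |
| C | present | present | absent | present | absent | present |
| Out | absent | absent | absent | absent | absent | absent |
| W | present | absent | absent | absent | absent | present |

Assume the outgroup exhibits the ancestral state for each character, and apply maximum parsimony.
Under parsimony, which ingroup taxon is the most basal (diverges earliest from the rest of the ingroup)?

The outgroup has state 'absent' for every character, so 'present' is the derived state throughout.
Only C, J, W, and Y show the derived state 'present' for tarsal claw bifid, supporting them as a clade.
Only C, J, and Y show the derived state 'present' for gular pouch, supporting them as a clade.
lateral line: derived state 'present' in R only — an autapomorphy, so it tells us nothing about relationships among taxa.
serrated mandibles (derived state 'present') is shared by C and Y — a synapomorphy uniting that clade.
keeled scales: derived state 'present' in J only — an autapomorphy, so it tells us nothing about relationships among taxa.
All ingroup taxa share the derived state 'present' for fused pelvic girdle; it defines the ingroup but does not resolve relationships within it.
Most parsimonious ingroup topology: (R,(((Y,C),J),W)).
R is sister to the clade containing all other ingroup taxa, so it is the earliest-diverging (most basal) ingroup lineage.

R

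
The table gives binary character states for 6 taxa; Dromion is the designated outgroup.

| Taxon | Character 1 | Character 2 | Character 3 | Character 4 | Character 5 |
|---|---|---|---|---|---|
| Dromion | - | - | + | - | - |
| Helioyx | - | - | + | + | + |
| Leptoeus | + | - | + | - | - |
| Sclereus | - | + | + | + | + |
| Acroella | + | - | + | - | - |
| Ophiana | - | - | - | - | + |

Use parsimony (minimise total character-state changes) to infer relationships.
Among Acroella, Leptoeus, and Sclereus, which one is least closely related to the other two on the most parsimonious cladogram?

Sclereus

Character polarity is set by the outgroup: the derived state is whichever differs from the outgroup's state, so for Character 3 the derived state is '-', and for the remaining characters it is '+'.
Character 1 (derived state '+') is shared by Acroella and Leptoeus — a synapomorphy uniting that clade.
Character 2: derived state '+' in Sclereus only — an autapomorphy, so it tells us nothing about relationships among taxa.
Character 3: derived state '-' in Ophiana only — an autapomorphy, so it tells us nothing about relationships among taxa.
Character 4: derived state '+' in Helioyx and Sclereus only — synapomorphy for {Helioyx, Sclereus}.
Character 5: derived state '+' in Helioyx, Ophiana, and Sclereus only — synapomorphy for {Helioyx, Ophiana, Sclereus}.
Most parsimonious ingroup topology: (((Helioyx,Sclereus),Ophiana),(Leptoeus,Acroella)).
Acroella and Leptoeus share a more recent common ancestor with each other than either does with Sclereus, so Sclereus is the least closely related of the three.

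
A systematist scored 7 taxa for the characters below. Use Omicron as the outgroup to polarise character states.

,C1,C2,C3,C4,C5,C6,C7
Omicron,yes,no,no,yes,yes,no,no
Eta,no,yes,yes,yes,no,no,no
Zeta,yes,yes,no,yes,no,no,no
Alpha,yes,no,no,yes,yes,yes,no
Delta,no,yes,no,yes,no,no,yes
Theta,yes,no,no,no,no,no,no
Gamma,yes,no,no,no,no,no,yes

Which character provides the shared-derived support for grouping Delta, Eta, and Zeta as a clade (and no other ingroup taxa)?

C2

Character polarity is set by the outgroup: the derived state is whichever differs from the outgroup's state, so for C1, C4, C5 the derived state is 'no', and for the remaining characters it is 'yes'.
Only Delta and Eta show the derived state 'no' for C1, supporting them as a clade.
C2 (derived state 'yes') is shared by Delta, Eta, and Zeta — a synapomorphy uniting that clade.
C3 (derived state 'yes') is unique to Eta (autapomorphy; uninformative for grouping).
Only Gamma and Theta show the derived state 'no' for C4, supporting them as a clade.
C5 (derived state 'no') is shared by Delta, Eta, Gamma, Theta, and Zeta — a synapomorphy uniting that clade.
C6 (derived state 'yes') is unique to Alpha (autapomorphy; uninformative for grouping).
C7 groups Delta and Gamma, which is incompatible with the clades supported by the remaining characters; treating it as convergent (homoplasy) costs fewer steps than any alternative tree.
Most parsimonious ingroup topology: ((((Eta,Delta),Zeta),(Theta,Gamma)),Alpha).
The clade {Delta, Eta, Zeta} is supported by C2: its derived state 'yes' occurs in exactly those taxa and in no other taxon (including the outgroup).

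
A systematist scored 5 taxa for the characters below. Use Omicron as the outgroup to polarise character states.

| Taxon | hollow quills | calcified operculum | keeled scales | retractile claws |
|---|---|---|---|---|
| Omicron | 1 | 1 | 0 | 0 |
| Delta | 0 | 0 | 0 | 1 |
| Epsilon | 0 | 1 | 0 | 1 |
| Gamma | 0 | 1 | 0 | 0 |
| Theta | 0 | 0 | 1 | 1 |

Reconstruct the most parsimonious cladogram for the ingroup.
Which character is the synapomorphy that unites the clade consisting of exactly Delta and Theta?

calcified operculum

Character polarity is set by the outgroup: the derived state is whichever differs from the outgroup's state, so for hollow quills, calcified operculum the derived state is '0', and for the remaining characters it is '1'.
All ingroup taxa share the derived state '0' for hollow quills; it defines the ingroup but does not resolve relationships within it.
Only Delta and Theta show the derived state '0' for calcified operculum, supporting them as a clade.
keeled scales: derived state '1' in Theta only — an autapomorphy, so it tells us nothing about relationships among taxa.
retractile claws: derived state '1' in Delta, Epsilon, and Theta only — synapomorphy for {Delta, Epsilon, Theta}.
Most parsimonious ingroup topology: (((Delta,Theta),Epsilon),Gamma).
The clade {Delta, Theta} is supported by calcified operculum: its derived state '0' occurs in exactly those taxa and in no other taxon (including the outgroup).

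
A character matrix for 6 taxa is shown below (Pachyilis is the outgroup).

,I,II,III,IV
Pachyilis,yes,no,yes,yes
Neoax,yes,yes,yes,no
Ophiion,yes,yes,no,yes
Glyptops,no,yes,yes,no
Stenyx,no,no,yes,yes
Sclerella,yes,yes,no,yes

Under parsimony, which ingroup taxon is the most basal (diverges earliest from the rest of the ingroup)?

Stenyx

Character polarity is set by the outgroup: the derived state is whichever differs from the outgroup's state, so for I, III, IV the derived state is 'no', and for the remaining characters it is 'yes'.
I (state 'no') occurs in Glyptops and Stenyx but conflicts with the nesting implied by the other characters — most parsimoniously interpreted as homoplasy.
II: derived state 'yes' in Glyptops, Neoax, Ophiion, and Sclerella only — synapomorphy for {Glyptops, Neoax, Ophiion, Sclerella}.
Only Ophiion and Sclerella show the derived state 'no' for III, supporting them as a clade.
IV (derived state 'no') is shared by Glyptops and Neoax — a synapomorphy uniting that clade.
Most parsimonious ingroup topology: (((Neoax,Glyptops),(Ophiion,Sclerella)),Stenyx).
Stenyx is sister to the clade containing all other ingroup taxa, so it is the earliest-diverging (most basal) ingroup lineage.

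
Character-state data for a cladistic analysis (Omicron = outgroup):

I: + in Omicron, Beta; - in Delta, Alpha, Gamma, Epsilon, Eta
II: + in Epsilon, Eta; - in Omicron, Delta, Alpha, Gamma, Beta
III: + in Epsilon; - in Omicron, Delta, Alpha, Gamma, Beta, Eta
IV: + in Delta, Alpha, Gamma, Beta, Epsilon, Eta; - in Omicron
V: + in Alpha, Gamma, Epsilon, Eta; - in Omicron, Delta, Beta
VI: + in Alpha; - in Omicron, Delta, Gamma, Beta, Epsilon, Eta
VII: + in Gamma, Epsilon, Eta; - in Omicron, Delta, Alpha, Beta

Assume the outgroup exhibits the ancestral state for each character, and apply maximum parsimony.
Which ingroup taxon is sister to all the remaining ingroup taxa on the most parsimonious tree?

Character polarity is set by the outgroup: the derived state is whichever differs from the outgroup's state, so for I the derived state is '-', and for the remaining characters it is '+'.
I (derived state '-') is shared by Alpha, Delta, Epsilon, Eta, and Gamma — a synapomorphy uniting that clade.
II: derived state '+' in Epsilon and Eta only — synapomorphy for {Epsilon, Eta}.
III (derived state '+') is unique to Epsilon (autapomorphy; uninformative for grouping).
All ingroup taxa share the derived state '+' for IV; it defines the ingroup but does not resolve relationships within it.
V (derived state '+') is shared by Alpha, Epsilon, Eta, and Gamma — a synapomorphy uniting that clade.
VI (derived state '+') is unique to Alpha (autapomorphy; uninformative for grouping).
VII (derived state '+') is shared by Epsilon, Eta, and Gamma — a synapomorphy uniting that clade.
Most parsimonious ingroup topology: ((Delta,(Alpha,(Gamma,(Epsilon,Eta)))),Beta).
Beta is sister to the clade containing all other ingroup taxa, so it is the earliest-diverging (most basal) ingroup lineage.

Beta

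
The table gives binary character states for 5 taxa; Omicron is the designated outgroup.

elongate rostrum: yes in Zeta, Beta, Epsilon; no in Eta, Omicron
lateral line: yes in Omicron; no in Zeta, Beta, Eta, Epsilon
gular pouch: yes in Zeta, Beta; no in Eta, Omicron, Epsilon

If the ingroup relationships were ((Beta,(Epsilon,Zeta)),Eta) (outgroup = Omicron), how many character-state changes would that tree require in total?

Map each character onto ((Beta,(Epsilon,Zeta)),Eta) (rooted by Omicron) and count the minimum state changes it requires (Fitch parsimony):
elongate rostrum: 1; lateral line: 1; gular pouch: 2.
Total tree length = 4.

4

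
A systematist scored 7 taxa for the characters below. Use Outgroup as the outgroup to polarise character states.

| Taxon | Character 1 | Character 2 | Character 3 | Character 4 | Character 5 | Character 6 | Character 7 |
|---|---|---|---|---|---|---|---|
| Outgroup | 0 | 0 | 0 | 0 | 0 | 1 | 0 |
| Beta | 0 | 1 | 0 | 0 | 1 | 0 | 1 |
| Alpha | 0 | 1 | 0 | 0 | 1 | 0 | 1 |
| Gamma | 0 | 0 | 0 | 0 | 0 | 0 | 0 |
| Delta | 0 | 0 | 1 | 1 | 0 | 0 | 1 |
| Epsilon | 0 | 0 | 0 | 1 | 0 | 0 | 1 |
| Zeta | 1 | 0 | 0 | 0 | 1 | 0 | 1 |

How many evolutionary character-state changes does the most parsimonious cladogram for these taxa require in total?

7

Character polarity is set by the outgroup: the derived state is whichever differs from the outgroup's state, so for Character 6 the derived state is '0', and for the remaining characters it is '1'.
Character 1: derived state '1' in Zeta only — an autapomorphy, so it tells us nothing about relationships among taxa.
Character 2 (derived state '1') is shared by Alpha and Beta — a synapomorphy uniting that clade.
Character 3 (derived state '1') is unique to Delta (autapomorphy; uninformative for grouping).
Character 4: derived state '1' in Delta and Epsilon only — synapomorphy for {Delta, Epsilon}.
Character 5: derived state '1' in Alpha, Beta, and Zeta only — synapomorphy for {Alpha, Beta, Zeta}.
All ingroup taxa share the derived state '0' for Character 6; it defines the ingroup but does not resolve relationships within it.
Only Alpha, Beta, Delta, Epsilon, and Zeta show the derived state '1' for Character 7, supporting them as a clade.
Most parsimonious ingroup topology: ((((Beta,Alpha),Zeta),(Delta,Epsilon)),Gamma).
Changes per character on this tree: Character 1: 1; Character 2: 1; Character 3: 1; Character 4: 1; Character 5: 1; Character 6: 1; Character 7: 1.
Total = 7.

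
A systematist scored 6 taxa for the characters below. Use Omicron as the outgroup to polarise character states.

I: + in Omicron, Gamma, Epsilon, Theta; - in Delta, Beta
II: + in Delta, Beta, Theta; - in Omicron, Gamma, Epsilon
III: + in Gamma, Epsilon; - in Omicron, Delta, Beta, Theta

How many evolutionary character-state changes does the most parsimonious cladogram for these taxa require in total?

Character polarity is set by the outgroup: the derived state is whichever differs from the outgroup's state, so for I the derived state is '-', and for the remaining characters it is '+'.
Only Beta and Delta show the derived state '-' for I, supporting them as a clade.
Only Beta, Delta, and Theta show the derived state '+' for II, supporting them as a clade.
III (derived state '+') is shared by Epsilon and Gamma — a synapomorphy uniting that clade.
Most parsimonious ingroup topology: ((Gamma,Epsilon),((Delta,Beta),Theta)).
Changes per character on this tree: I: 1; II: 1; III: 1.
Total = 3.

3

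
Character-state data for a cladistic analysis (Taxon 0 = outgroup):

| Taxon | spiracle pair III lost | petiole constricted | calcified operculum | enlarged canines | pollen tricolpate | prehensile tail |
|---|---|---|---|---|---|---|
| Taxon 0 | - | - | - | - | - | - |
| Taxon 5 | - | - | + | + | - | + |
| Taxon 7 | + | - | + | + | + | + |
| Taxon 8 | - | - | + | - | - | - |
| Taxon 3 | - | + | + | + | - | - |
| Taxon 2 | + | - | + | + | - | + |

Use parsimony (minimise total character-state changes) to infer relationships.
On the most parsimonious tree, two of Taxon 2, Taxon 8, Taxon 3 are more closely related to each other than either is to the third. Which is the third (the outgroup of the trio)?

The outgroup has state '-' for every character, so '+' is the derived state throughout.
spiracle pair III lost: derived state '+' in Taxon 2 and Taxon 7 only — synapomorphy for {Taxon 2, Taxon 7}.
petiole constricted (derived state '+') is unique to Taxon 3 (autapomorphy; uninformative for grouping).
All ingroup taxa share the derived state '+' for calcified operculum; it defines the ingroup but does not resolve relationships within it.
enlarged canines: derived state '+' in Taxon 2, Taxon 3, Taxon 5, and Taxon 7 only — synapomorphy for {Taxon 2, Taxon 3, Taxon 5, Taxon 7}.
pollen tricolpate: derived state '+' in Taxon 7 only — an autapomorphy, so it tells us nothing about relationships among taxa.
prehensile tail: derived state '+' in Taxon 2, Taxon 5, and Taxon 7 only — synapomorphy for {Taxon 2, Taxon 5, Taxon 7}.
Most parsimonious ingroup topology: (((Taxon 5,(Taxon 7,Taxon 2)),Taxon 3),Taxon 8).
Taxon 2 and Taxon 3 share a more recent common ancestor with each other than either does with Taxon 8, so Taxon 8 is the least closely related of the three.

Taxon 8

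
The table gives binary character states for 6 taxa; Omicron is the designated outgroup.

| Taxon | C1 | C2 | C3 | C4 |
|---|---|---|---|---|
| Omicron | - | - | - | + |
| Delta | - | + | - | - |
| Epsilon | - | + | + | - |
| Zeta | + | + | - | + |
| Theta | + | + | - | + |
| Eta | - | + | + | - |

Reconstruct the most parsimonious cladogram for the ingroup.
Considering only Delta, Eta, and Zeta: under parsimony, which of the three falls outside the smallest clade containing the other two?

Character polarity is set by the outgroup: the derived state is whichever differs from the outgroup's state, so for C4 the derived state is '-', and for the remaining characters it is '+'.
C1 (derived state '+') is shared by Theta and Zeta — a synapomorphy uniting that clade.
All ingroup taxa share the derived state '+' for C2; it defines the ingroup but does not resolve relationships within it.
C3 (derived state '+') is shared by Epsilon and Eta — a synapomorphy uniting that clade.
Only Delta, Epsilon, and Eta show the derived state '-' for C4, supporting them as a clade.
Most parsimonious ingroup topology: ((Delta,(Epsilon,Eta)),(Zeta,Theta)).
Eta and Delta share a more recent common ancestor with each other than either does with Zeta, so Zeta is the least closely related of the three.

Zeta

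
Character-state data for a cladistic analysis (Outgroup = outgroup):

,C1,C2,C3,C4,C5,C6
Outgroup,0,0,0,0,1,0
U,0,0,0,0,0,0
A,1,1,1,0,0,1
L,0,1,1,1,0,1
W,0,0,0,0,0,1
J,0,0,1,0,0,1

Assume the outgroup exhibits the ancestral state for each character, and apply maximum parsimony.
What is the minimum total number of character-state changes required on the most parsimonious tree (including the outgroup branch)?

6

Character polarity is set by the outgroup: the derived state is whichever differs from the outgroup's state, so for C5 the derived state is '0', and for the remaining characters it is '1'.
C1: derived state '1' in A only — an autapomorphy, so it tells us nothing about relationships among taxa.
C2 (derived state '1') is shared by A and L — a synapomorphy uniting that clade.
Only A, J, and L show the derived state '1' for C3, supporting them as a clade.
C4: derived state '1' in L only — an autapomorphy, so it tells us nothing about relationships among taxa.
C5 (derived state '0') is shared by all ingroup taxa — unites the whole ingroup.
Only A, J, L, and W show the derived state '1' for C6, supporting them as a clade.
Most parsimonious ingroup topology: (U,(((A,L),J),W)).
Changes per character on this tree: C1: 1; C2: 1; C3: 1; C4: 1; C5: 1; C6: 1.
Total = 6.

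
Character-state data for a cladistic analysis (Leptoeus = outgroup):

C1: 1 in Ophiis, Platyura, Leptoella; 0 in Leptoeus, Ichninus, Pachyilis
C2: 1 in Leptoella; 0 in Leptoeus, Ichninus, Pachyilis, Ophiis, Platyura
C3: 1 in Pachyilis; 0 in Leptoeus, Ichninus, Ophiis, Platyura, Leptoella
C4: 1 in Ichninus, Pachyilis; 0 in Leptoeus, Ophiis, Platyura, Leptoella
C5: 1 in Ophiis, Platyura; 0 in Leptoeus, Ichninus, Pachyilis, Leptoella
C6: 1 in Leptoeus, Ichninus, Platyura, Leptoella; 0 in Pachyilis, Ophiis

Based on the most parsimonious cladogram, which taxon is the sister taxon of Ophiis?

Character polarity is set by the outgroup: the derived state is whichever differs from the outgroup's state, so for C6 the derived state is '0', and for the remaining characters it is '1'.
C1: derived state '1' in Leptoella, Ophiis, and Platyura only — synapomorphy for {Leptoella, Ophiis, Platyura}.
C2: derived state '1' in Leptoella only — an autapomorphy, so it tells us nothing about relationships among taxa.
C3 (derived state '1') is unique to Pachyilis (autapomorphy; uninformative for grouping).
C4 (derived state '1') is shared by Ichninus and Pachyilis — a synapomorphy uniting that clade.
Only Ophiis and Platyura show the derived state '1' for C5, supporting them as a clade.
C6 groups Ophiis and Pachyilis, which is incompatible with the clades supported by the remaining characters; treating it as convergent (homoplasy) costs fewer steps than any alternative tree.
Most parsimonious ingroup topology: ((Ichninus,Pachyilis),((Ophiis,Platyura),Leptoella)).
Ophiis and Platyura form a cherry on this tree, so they are sister taxa.

Platyura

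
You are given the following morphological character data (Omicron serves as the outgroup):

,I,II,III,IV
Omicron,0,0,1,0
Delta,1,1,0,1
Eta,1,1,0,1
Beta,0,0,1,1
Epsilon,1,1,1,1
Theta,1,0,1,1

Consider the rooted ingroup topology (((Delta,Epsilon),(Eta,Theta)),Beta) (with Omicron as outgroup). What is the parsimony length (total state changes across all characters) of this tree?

Map each character onto (((Delta,Epsilon),(Eta,Theta)),Beta) (rooted by Omicron) and count the minimum state changes it requires (Fitch parsimony):
I: 1; II: 2; III: 2; IV: 1.
Total tree length = 6.

6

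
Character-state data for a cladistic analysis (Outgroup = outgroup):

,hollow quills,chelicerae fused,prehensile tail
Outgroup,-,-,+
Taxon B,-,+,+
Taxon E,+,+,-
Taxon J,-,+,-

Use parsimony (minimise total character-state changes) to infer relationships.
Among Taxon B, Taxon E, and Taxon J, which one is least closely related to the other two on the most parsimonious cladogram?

Character polarity is set by the outgroup: the derived state is whichever differs from the outgroup's state, so for prehensile tail the derived state is '-', and for the remaining characters it is '+'.
hollow quills: derived state '+' in Taxon E only — an autapomorphy, so it tells us nothing about relationships among taxa.
chelicerae fused (derived state '+') is shared by all ingroup taxa — unites the whole ingroup.
prehensile tail: derived state '-' in Taxon E and Taxon J only — synapomorphy for {Taxon E, Taxon J}.
Most parsimonious ingroup topology: (Taxon B,(Taxon E,Taxon J)).
Taxon E and Taxon J share a more recent common ancestor with each other than either does with Taxon B, so Taxon B is the least closely related of the three.

Taxon B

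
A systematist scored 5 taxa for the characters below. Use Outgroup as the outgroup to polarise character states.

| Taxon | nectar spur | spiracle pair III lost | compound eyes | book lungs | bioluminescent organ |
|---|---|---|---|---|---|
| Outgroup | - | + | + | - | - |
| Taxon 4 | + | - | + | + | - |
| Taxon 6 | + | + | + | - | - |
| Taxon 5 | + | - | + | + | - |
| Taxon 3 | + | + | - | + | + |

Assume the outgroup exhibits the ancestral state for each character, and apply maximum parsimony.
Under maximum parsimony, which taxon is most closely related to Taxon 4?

Taxon 5

Character polarity is set by the outgroup: the derived state is whichever differs from the outgroup's state, so for spiracle pair III lost, compound eyes the derived state is '-', and for the remaining characters it is '+'.
nectar spur (derived state '+') is shared by all ingroup taxa — unites the whole ingroup.
spiracle pair III lost (derived state '-') is shared by Taxon 4 and Taxon 5 — a synapomorphy uniting that clade.
compound eyes: derived state '-' in Taxon 3 only — an autapomorphy, so it tells us nothing about relationships among taxa.
book lungs (derived state '+') is shared by Taxon 3, Taxon 4, and Taxon 5 — a synapomorphy uniting that clade.
bioluminescent organ: derived state '+' in Taxon 3 only — an autapomorphy, so it tells us nothing about relationships among taxa.
Most parsimonious ingroup topology: (((Taxon 4,Taxon 5),Taxon 3),Taxon 6).
Taxon 4 and Taxon 5 form a cherry on this tree, so they are sister taxa.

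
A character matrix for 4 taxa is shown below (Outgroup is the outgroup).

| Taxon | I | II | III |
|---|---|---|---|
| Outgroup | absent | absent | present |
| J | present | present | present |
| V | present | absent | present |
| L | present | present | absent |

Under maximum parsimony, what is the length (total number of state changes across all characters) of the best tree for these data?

Character polarity is set by the outgroup: the derived state is whichever differs from the outgroup's state, so for III the derived state is 'absent', and for the remaining characters it is 'present'.
I (derived state 'present') is shared by all ingroup taxa — unites the whole ingroup.
II: derived state 'present' in J and L only — synapomorphy for {J, L}.
III: derived state 'absent' in L only — an autapomorphy, so it tells us nothing about relationships among taxa.
Most parsimonious ingroup topology: ((J,L),V).
Changes per character on this tree: I: 1; II: 1; III: 1.
Total = 3.

3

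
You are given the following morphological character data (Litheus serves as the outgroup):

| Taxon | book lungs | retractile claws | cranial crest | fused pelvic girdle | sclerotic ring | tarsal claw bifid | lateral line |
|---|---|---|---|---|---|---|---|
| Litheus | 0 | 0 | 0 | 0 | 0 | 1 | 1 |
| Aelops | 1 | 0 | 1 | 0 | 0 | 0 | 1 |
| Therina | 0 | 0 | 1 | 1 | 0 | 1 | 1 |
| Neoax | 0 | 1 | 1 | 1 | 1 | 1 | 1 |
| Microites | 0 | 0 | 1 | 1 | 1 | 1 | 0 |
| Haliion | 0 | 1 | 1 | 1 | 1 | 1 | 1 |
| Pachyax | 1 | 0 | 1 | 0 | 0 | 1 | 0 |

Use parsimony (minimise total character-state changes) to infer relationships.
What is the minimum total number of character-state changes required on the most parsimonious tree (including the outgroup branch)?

Character polarity is set by the outgroup: the derived state is whichever differs from the outgroup's state, so for tarsal claw bifid, lateral line the derived state is '0', and for the remaining characters it is '1'.
book lungs (derived state '1') is shared by Aelops and Pachyax — a synapomorphy uniting that clade.
Only Haliion and Neoax show the derived state '1' for retractile claws, supporting them as a clade.
All ingroup taxa share the derived state '1' for cranial crest; it defines the ingroup but does not resolve relationships within it.
fused pelvic girdle: derived state '1' in Haliion, Microites, Neoax, and Therina only — synapomorphy for {Haliion, Microites, Neoax, Therina}.
Only Haliion, Microites, and Neoax show the derived state '1' for sclerotic ring, supporting them as a clade.
tarsal claw bifid: derived state '0' in Aelops only — an autapomorphy, so it tells us nothing about relationships among taxa.
lateral line (state '0') occurs in Microites and Pachyax but conflicts with the nesting implied by the other characters — most parsimoniously interpreted as homoplasy.
Most parsimonious ingroup topology: ((Aelops,Pachyax),(Therina,((Neoax,Haliion),Microites))).
Changes per character on this tree: book lungs: 1; retractile claws: 1; cranial crest: 1; fused pelvic girdle: 1; sclerotic ring: 1; tarsal claw bifid: 1; lateral line: 2.
Total = 8.

8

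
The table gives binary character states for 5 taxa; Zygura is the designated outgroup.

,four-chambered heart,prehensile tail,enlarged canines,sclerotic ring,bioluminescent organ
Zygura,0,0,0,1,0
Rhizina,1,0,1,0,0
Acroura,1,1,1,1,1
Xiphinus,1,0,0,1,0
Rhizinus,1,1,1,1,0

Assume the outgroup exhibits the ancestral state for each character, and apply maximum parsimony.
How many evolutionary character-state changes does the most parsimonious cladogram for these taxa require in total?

5

Character polarity is set by the outgroup: the derived state is whichever differs from the outgroup's state, so for sclerotic ring the derived state is '0', and for the remaining characters it is '1'.
four-chambered heart (derived state '1') is shared by all ingroup taxa — unites the whole ingroup.
prehensile tail: derived state '1' in Acroura and Rhizinus only — synapomorphy for {Acroura, Rhizinus}.
enlarged canines: derived state '1' in Acroura, Rhizina, and Rhizinus only — synapomorphy for {Acroura, Rhizina, Rhizinus}.
sclerotic ring (derived state '0') is unique to Rhizina (autapomorphy; uninformative for grouping).
bioluminescent organ: derived state '1' in Acroura only — an autapomorphy, so it tells us nothing about relationships among taxa.
Most parsimonious ingroup topology: ((Rhizina,(Acroura,Rhizinus)),Xiphinus).
Changes per character on this tree: four-chambered heart: 1; prehensile tail: 1; enlarged canines: 1; sclerotic ring: 1; bioluminescent organ: 1.
Total = 5.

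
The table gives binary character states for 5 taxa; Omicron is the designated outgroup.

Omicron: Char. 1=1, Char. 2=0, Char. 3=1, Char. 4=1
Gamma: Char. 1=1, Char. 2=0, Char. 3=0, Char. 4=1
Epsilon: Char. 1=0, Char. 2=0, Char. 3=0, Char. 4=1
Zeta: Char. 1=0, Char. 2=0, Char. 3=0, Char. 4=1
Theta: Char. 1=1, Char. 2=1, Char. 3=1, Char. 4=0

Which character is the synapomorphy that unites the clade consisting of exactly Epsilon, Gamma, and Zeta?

Char. 3

Character polarity is set by the outgroup: the derived state is whichever differs from the outgroup's state, so for Char. 1, Char. 3, Char. 4 the derived state is '0', and for the remaining characters it is '1'.
Char. 1 (derived state '0') is shared by Epsilon and Zeta — a synapomorphy uniting that clade.
Char. 2 (derived state '1') is unique to Theta (autapomorphy; uninformative for grouping).
Only Epsilon, Gamma, and Zeta show the derived state '0' for Char. 3, supporting them as a clade.
Char. 4: derived state '0' in Theta only — an autapomorphy, so it tells us nothing about relationships among taxa.
Most parsimonious ingroup topology: ((Gamma,(Epsilon,Zeta)),Theta).
The clade {Epsilon, Gamma, Zeta} is supported by Char. 3: its derived state '0' occurs in exactly those taxa and in no other taxon (including the outgroup).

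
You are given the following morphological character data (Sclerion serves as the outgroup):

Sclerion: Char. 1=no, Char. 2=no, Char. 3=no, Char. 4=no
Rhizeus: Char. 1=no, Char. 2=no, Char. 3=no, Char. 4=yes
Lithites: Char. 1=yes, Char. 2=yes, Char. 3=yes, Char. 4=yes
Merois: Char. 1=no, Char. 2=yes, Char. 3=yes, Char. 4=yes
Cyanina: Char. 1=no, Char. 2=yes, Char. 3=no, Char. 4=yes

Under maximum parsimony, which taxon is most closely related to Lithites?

The outgroup has state 'no' for every character, so 'yes' is the derived state throughout.
Char. 1 (derived state 'yes') is unique to Lithites (autapomorphy; uninformative for grouping).
Char. 2: derived state 'yes' in Cyanina, Lithites, and Merois only — synapomorphy for {Cyanina, Lithites, Merois}.
Only Lithites and Merois show the derived state 'yes' for Char. 3, supporting them as a clade.
Char. 4 (derived state 'yes') is shared by all ingroup taxa — unites the whole ingroup.
Most parsimonious ingroup topology: (Rhizeus,((Lithites,Merois),Cyanina)).
Lithites and Merois form a cherry on this tree, so they are sister taxa.

Merois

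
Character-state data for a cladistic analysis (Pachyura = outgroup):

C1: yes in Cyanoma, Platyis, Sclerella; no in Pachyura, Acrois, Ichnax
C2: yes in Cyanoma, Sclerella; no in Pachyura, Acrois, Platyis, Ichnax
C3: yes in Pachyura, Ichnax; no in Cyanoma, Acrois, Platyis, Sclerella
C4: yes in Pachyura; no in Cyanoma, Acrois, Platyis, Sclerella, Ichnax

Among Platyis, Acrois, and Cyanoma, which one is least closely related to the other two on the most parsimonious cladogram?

Character polarity is set by the outgroup: the derived state is whichever differs from the outgroup's state, so for C3, C4 the derived state is 'no', and for the remaining characters it is 'yes'.
C1 (derived state 'yes') is shared by Cyanoma, Platyis, and Sclerella — a synapomorphy uniting that clade.
C2 (derived state 'yes') is shared by Cyanoma and Sclerella — a synapomorphy uniting that clade.
C3 (derived state 'no') is shared by Acrois, Cyanoma, Platyis, and Sclerella — a synapomorphy uniting that clade.
C4 (derived state 'no') is shared by all ingroup taxa — unites the whole ingroup.
Most parsimonious ingroup topology: ((((Cyanoma,Sclerella),Platyis),Acrois),Ichnax).
Platyis and Cyanoma share a more recent common ancestor with each other than either does with Acrois, so Acrois is the least closely related of the three.

Acrois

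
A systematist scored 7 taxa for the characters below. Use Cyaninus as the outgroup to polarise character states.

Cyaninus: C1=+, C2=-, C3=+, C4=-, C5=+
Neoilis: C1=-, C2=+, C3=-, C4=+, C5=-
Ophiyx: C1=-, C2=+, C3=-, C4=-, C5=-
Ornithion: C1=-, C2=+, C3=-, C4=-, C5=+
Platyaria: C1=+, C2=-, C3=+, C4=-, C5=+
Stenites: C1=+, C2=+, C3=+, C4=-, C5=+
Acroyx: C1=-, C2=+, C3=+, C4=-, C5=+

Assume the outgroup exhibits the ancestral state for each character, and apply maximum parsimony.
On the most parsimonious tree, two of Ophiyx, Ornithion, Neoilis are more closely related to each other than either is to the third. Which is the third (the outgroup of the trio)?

Character polarity is set by the outgroup: the derived state is whichever differs from the outgroup's state, so for C1, C3, C5 the derived state is '-', and for the remaining characters it is '+'.
C1 (derived state '-') is shared by Acroyx, Neoilis, Ophiyx, and Ornithion — a synapomorphy uniting that clade.
Only Acroyx, Neoilis, Ophiyx, Ornithion, and Stenites show the derived state '+' for C2, supporting them as a clade.
C3: derived state '-' in Neoilis, Ophiyx, and Ornithion only — synapomorphy for {Neoilis, Ophiyx, Ornithion}.
C4: derived state '+' in Neoilis only — an autapomorphy, so it tells us nothing about relationships among taxa.
C5 (derived state '-') is shared by Neoilis and Ophiyx — a synapomorphy uniting that clade.
Most parsimonious ingroup topology: (((((Neoilis,Ophiyx),Ornithion),Acroyx),Stenites),Platyaria).
Neoilis and Ophiyx share a more recent common ancestor with each other than either does with Ornithion, so Ornithion is the least closely related of the three.

Ornithion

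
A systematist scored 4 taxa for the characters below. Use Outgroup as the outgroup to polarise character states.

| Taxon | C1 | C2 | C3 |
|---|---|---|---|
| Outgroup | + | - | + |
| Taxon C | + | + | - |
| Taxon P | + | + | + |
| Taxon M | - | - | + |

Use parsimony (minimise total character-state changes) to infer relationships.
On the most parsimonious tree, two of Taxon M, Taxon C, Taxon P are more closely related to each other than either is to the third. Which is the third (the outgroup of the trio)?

Taxon M

Character polarity is set by the outgroup: the derived state is whichever differs from the outgroup's state, so for C1, C3 the derived state is '-', and for the remaining characters it is '+'.
C1 (derived state '-') is unique to Taxon M (autapomorphy; uninformative for grouping).
C2 (derived state '+') is shared by Taxon C and Taxon P — a synapomorphy uniting that clade.
C3 (derived state '-') is unique to Taxon C (autapomorphy; uninformative for grouping).
Most parsimonious ingroup topology: ((Taxon C,Taxon P),Taxon M).
Taxon P and Taxon C share a more recent common ancestor with each other than either does with Taxon M, so Taxon M is the least closely related of the three.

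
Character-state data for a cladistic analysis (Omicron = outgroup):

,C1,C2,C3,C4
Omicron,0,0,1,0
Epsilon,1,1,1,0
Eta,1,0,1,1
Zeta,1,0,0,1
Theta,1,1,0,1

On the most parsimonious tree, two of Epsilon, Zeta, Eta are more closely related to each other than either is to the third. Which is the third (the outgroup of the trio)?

Epsilon

Character polarity is set by the outgroup: the derived state is whichever differs from the outgroup's state, so for C3 the derived state is '0', and for the remaining characters it is '1'.
C1 (derived state '1') is shared by all ingroup taxa — unites the whole ingroup.
C2 (state '1') occurs in Epsilon and Theta but conflicts with the nesting implied by the other characters — most parsimoniously interpreted as homoplasy.
C3: derived state '0' in Theta and Zeta only — synapomorphy for {Theta, Zeta}.
C4 (derived state '1') is shared by Eta, Theta, and Zeta — a synapomorphy uniting that clade.
Most parsimonious ingroup topology: (Epsilon,(Eta,(Zeta,Theta))).
Eta and Zeta share a more recent common ancestor with each other than either does with Epsilon, so Epsilon is the least closely related of the three.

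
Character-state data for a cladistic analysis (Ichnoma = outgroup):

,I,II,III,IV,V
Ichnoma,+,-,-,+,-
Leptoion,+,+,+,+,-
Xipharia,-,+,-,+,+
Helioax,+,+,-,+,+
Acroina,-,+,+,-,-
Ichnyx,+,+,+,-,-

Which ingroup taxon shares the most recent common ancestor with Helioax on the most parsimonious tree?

Xipharia

Character polarity is set by the outgroup: the derived state is whichever differs from the outgroup's state, so for I, IV the derived state is '-', and for the remaining characters it is '+'.
I (state '-') occurs in Acroina and Xipharia but conflicts with the nesting implied by the other characters — most parsimoniously interpreted as homoplasy.
II (derived state '+') is shared by all ingroup taxa — unites the whole ingroup.
III (derived state '+') is shared by Acroina, Ichnyx, and Leptoion — a synapomorphy uniting that clade.
Only Acroina and Ichnyx show the derived state '-' for IV, supporting them as a clade.
Only Helioax and Xipharia show the derived state '+' for V, supporting them as a clade.
Most parsimonious ingroup topology: ((Leptoion,(Acroina,Ichnyx)),(Xipharia,Helioax)).
Helioax and Xipharia form a cherry on this tree, so they are sister taxa.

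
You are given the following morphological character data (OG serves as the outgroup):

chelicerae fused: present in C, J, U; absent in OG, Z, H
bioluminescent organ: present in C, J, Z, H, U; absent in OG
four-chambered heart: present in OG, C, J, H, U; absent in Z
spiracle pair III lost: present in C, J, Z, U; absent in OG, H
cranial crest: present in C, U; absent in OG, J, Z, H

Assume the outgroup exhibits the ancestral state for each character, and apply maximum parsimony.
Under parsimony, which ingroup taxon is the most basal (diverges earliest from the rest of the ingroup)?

H

Character polarity is set by the outgroup: the derived state is whichever differs from the outgroup's state, so for four-chambered heart the derived state is 'absent', and for the remaining characters it is 'present'.
chelicerae fused (derived state 'present') is shared by C, J, and U — a synapomorphy uniting that clade.
bioluminescent organ (derived state 'present') is shared by all ingroup taxa — unites the whole ingroup.
four-chambered heart (derived state 'absent') is unique to Z (autapomorphy; uninformative for grouping).
Only C, J, U, and Z show the derived state 'present' for spiracle pair III lost, supporting them as a clade.
cranial crest: derived state 'present' in C and U only — synapomorphy for {C, U}.
Most parsimonious ingroup topology: ((((C,U),J),Z),H).
H is sister to the clade containing all other ingroup taxa, so it is the earliest-diverging (most basal) ingroup lineage.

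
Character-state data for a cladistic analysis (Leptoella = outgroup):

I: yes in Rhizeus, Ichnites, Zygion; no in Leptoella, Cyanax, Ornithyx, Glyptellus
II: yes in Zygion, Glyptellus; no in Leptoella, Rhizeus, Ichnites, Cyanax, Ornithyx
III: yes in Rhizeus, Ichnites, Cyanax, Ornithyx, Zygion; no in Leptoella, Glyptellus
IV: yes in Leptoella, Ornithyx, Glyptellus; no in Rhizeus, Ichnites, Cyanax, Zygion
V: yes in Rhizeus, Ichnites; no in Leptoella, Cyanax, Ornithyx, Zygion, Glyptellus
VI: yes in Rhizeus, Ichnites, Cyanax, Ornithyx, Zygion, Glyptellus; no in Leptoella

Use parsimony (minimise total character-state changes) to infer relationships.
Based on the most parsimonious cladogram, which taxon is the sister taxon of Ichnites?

Rhizeus

Character polarity is set by the outgroup: the derived state is whichever differs from the outgroup's state, so for IV the derived state is 'no', and for the remaining characters it is 'yes'.
I (derived state 'yes') is shared by Ichnites, Rhizeus, and Zygion — a synapomorphy uniting that clade.
II groups Glyptellus and Zygion, which is incompatible with the clades supported by the remaining characters; treating it as convergent (homoplasy) costs fewer steps than any alternative tree.
III (derived state 'yes') is shared by Cyanax, Ichnites, Ornithyx, Rhizeus, and Zygion — a synapomorphy uniting that clade.
IV: derived state 'no' in Cyanax, Ichnites, Rhizeus, and Zygion only — synapomorphy for {Cyanax, Ichnites, Rhizeus, Zygion}.
V: derived state 'yes' in Ichnites and Rhizeus only — synapomorphy for {Ichnites, Rhizeus}.
All ingroup taxa share the derived state 'yes' for VI; it defines the ingroup but does not resolve relationships within it.
Most parsimonious ingroup topology: (((((Rhizeus,Ichnites),Zygion),Cyanax),Ornithyx),Glyptellus).
Ichnites and Rhizeus form a cherry on this tree, so they are sister taxa.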